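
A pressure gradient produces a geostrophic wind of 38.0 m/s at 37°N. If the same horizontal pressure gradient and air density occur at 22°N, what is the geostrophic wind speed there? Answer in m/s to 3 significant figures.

61.0 m/s

With the same pressure gradient and density, V_g ∝ 1/f ∝ 1/sin φ.
V₂ = V₁ · sin φ₁ / sin φ₂ = 38.0 × sin 37° / sin 22°
V₂ = 38.0 × 0.6018/0.3746 = 61.0 m/s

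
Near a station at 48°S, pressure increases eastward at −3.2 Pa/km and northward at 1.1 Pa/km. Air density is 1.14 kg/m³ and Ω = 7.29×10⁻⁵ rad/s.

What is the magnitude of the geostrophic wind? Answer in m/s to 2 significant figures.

Coriolis parameter at 48°S:
f = 2Ω sin φ = 2 × 7.29×10⁻⁵ × sin 48° = 1.08×10⁻⁴ s⁻¹
In the Southern Hemisphere f is negative: f = −1.08×10⁻⁴ s⁻¹.
Component geostrophic relations (x east, y north):
u_g = −(1/(fρ)) ∂P/∂y,  v_g = (1/(fρ)) ∂P/∂x
u_g = −(1.1×10⁻³)/(−1.08×10⁻⁴ × 1.14) = 8.91 m/s;  v_g = (−3.2×10⁻³)/(−1.08×10⁻⁴ × 1.14) = 25.9 m/s
|V_g| = √(u_g² + v_g²) = 27.4 m/s

27 m/s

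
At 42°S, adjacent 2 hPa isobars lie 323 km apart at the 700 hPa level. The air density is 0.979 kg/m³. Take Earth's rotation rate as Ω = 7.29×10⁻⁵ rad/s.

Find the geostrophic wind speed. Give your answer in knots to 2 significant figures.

13 knots

Coriolis parameter at 42°S:
f = 2Ω sin φ = 2 × 7.29×10⁻⁵ × sin 42° = 9.76×10⁻⁵ s⁻¹
Pressure gradient: |∂P/∂n| = 200 Pa / 323000 m = 6.19×10⁻⁴ Pa/m
Geostrophic balance (pressure-gradient force = Coriolis force):
V_g = (1/(fρ)) |∂P/∂n| = 6.19×10⁻⁴ / (9.76×10⁻⁵ × 0.979) = 6.48 m/s
Converting: 6.48 m/s × 1.944 = 13 knots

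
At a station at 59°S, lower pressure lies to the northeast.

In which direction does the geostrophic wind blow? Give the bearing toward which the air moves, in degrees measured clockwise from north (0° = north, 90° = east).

The pressure-gradient force points toward the northeast (bearing 045°).
Geostrophic balance: in the Southern Hemisphere the Coriolis force deflects motion to the left, so the geostrophic wind blows 90° to the left of the pressure-gradient force (low pressure on the right).
Rotating 045° by 90° counterclockwise gives 315° — the wind blows toward the northwest.

315°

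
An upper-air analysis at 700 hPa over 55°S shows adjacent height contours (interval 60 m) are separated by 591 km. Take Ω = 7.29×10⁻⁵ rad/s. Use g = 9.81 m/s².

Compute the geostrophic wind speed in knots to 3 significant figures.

16.2 knots

Coriolis parameter at 55°S:
f = 2Ω sin φ = 2 × 7.29×10⁻⁵ × sin 55° = 1.19×10⁻⁴ s⁻¹
Height gradient: |∂Z/∂n| = 60 m / 591000 m = 1.02×10⁻⁴
On a pressure surface, geostrophic balance gives V_g = (g/f)|∂Z/∂n|:
V_g = 9.81 × 1.02×10⁻⁴ / 1.19×10⁻⁴ = 8.34 m/s
Converting: 8.34 m/s × 1.944 = 16.2 knots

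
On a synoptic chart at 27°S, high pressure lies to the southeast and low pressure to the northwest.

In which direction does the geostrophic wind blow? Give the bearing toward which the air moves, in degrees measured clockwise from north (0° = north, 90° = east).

The pressure-gradient force points toward the northwest (bearing 315°).
Geostrophic balance: in the Southern Hemisphere the Coriolis force deflects motion to the left, so the geostrophic wind blows 90° to the left of the pressure-gradient force (low pressure on the right).
Rotating 315° by 90° counterclockwise gives 225° — the wind blows toward the southwest.

225°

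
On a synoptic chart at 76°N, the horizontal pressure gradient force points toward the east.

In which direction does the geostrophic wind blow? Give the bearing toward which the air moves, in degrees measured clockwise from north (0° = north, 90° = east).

180°

The pressure-gradient force points toward the east (bearing 090°).
Geostrophic balance: in the Northern Hemisphere the Coriolis force deflects motion to the right, so the geostrophic wind blows 90° to the right of the pressure-gradient force (low pressure on the left).
Rotating 090° by 90° clockwise gives 180° — the wind blows toward the south.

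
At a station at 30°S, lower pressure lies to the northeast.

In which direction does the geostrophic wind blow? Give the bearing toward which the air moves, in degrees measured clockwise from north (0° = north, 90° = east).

315°

The pressure-gradient force points toward the northeast (bearing 045°).
Geostrophic balance: in the Southern Hemisphere the Coriolis force deflects motion to the left, so the geostrophic wind blows 90° to the left of the pressure-gradient force (low pressure on the right).
Rotating 045° by 90° counterclockwise gives 315° — the wind blows toward the northwest.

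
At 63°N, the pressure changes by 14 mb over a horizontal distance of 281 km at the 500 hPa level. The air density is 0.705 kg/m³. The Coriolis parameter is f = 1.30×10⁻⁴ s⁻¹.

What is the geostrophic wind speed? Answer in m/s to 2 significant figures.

Pressure gradient: |∂P/∂n| = 1400 Pa / 281000 m = 4.98×10⁻³ Pa/m
Geostrophic balance (pressure-gradient force = Coriolis force):
V_g = (1/(fρ)) |∂P/∂n| = 4.98×10⁻³ / (1.30×10⁻⁴ × 0.705) = 54.4 m/s

54 m/s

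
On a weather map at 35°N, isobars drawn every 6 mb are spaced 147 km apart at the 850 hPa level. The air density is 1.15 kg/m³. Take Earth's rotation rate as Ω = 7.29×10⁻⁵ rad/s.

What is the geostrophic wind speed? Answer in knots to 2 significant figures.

82 knots

Coriolis parameter at 35°N:
f = 2Ω sin φ = 2 × 7.29×10⁻⁵ × sin 35° = 8.36×10⁻⁵ s⁻¹
Pressure gradient: |∂P/∂n| = 600 Pa / 147000 m = 4.08×10⁻³ Pa/m
Geostrophic balance (pressure-gradient force = Coriolis force):
V_g = (1/(fρ)) |∂P/∂n| = 4.08×10⁻³ / (8.36×10⁻⁵ × 1.15) = 42.4 m/s
Converting: 42.4 m/s × 1.944 = 82 knots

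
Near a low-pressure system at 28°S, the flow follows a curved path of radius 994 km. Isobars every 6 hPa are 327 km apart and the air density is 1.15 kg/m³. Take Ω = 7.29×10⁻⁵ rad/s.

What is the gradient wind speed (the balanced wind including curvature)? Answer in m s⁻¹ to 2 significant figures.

Coriolis parameter at 28°S:
f = 2Ω sin φ = 2 × 7.29×10⁻⁵ × sin 28° = 6.84×10⁻⁵ s⁻¹
Pressure gradient: |∂P/∂n| = 600 Pa / 327000 m = 1.83×10⁻³ Pa/m
Geostrophic speed: V_g = |∂P/∂n|/(fρ) = 1.83×10⁻³/(6.84×10⁻⁵ × 1.15) = 23.3 m/s
Around a low, centrifugal force acts outward with Coriolis, so pressure-gradient force balances both:
(1/ρ)|∂P/∂n| = fV + V²/R  →  V² + fR·V − fR·V_g = 0
With fR = 6.84×10⁻⁵ × 994×10³ m = 68.0 m/s:
V = [−fR + √((fR)² + 4 fR V_g)]/2 = [−68.0 + √(68.0² + 4×68.0×23.3)]/2 = 18.4 m/s
Subgeostrophic (V < V_g = 23.3 m/s), as expected around a low.

18 m s⁻¹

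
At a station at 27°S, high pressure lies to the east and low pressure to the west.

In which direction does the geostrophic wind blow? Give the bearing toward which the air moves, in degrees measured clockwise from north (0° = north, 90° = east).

The pressure-gradient force points toward the west (bearing 270°).
Geostrophic balance: in the Southern Hemisphere the Coriolis force deflects motion to the left, so the geostrophic wind blows 90° to the left of the pressure-gradient force (low pressure on the right).
Rotating 270° by 90° counterclockwise gives 180° — the wind blows toward the south.

180°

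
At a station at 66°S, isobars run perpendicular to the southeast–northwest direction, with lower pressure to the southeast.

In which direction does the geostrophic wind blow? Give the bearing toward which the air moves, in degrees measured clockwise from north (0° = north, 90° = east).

The pressure-gradient force points toward the southeast (bearing 135°).
Geostrophic balance: in the Southern Hemisphere the Coriolis force deflects motion to the left, so the geostrophic wind blows 90° to the left of the pressure-gradient force (low pressure on the right).
Rotating 135° by 90° counterclockwise gives 045° — the wind blows toward the northeast.

045°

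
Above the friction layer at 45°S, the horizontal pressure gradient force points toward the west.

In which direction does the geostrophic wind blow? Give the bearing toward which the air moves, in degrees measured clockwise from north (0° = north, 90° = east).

180°

The pressure-gradient force points toward the west (bearing 270°).
Geostrophic balance: in the Southern Hemisphere the Coriolis force deflects motion to the left, so the geostrophic wind blows 90° to the left of the pressure-gradient force (low pressure on the right).
Rotating 270° by 90° counterclockwise gives 180° — the wind blows toward the south.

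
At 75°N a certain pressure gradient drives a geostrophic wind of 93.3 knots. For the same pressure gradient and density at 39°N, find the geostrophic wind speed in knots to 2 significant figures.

140 knots

With the same pressure gradient and density, V_g ∝ 1/f ∝ 1/sin φ.
V₂ = V₁ · sin φ₁ / sin φ₂ = 93.3 × sin 75° / sin 39°
V₂ = 93.3 × 0.9659/0.6293 = 140 knots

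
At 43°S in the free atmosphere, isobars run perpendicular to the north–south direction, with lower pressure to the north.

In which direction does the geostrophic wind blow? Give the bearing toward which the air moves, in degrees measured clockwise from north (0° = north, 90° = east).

The pressure-gradient force points toward the north (bearing 000°).
Geostrophic balance: in the Southern Hemisphere the Coriolis force deflects motion to the left, so the geostrophic wind blows 90° to the left of the pressure-gradient force (low pressure on the right).
Rotating 000° by 90° counterclockwise gives 270° — the wind blows toward the west.

270°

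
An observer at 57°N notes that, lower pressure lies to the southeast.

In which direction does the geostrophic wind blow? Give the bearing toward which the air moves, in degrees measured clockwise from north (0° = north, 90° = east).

225°

The pressure-gradient force points toward the southeast (bearing 135°).
Geostrophic balance: in the Northern Hemisphere the Coriolis force deflects motion to the right, so the geostrophic wind blows 90° to the right of the pressure-gradient force (low pressure on the left).
Rotating 135° by 90° clockwise gives 225° — the wind blows toward the southwest.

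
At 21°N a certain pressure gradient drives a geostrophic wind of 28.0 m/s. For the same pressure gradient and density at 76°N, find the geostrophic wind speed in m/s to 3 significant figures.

With the same pressure gradient and density, V_g ∝ 1/f ∝ 1/sin φ.
V₂ = V₁ · sin φ₁ / sin φ₂ = 28.0 × sin 21° / sin 76°
V₂ = 28.0 × 0.3584/0.9703 = 10.3 m/s

10.3 m/s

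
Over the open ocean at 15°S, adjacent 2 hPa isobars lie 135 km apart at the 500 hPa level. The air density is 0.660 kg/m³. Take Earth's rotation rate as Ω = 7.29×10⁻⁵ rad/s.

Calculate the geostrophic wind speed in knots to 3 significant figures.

116 knots

Coriolis parameter at 15°S:
f = 2Ω sin φ = 2 × 7.29×10⁻⁵ × sin 15° = 3.77×10⁻⁵ s⁻¹
Pressure gradient: |∂P/∂n| = 200 Pa / 135000 m = 1.48×10⁻³ Pa/m
Geostrophic balance (pressure-gradient force = Coriolis force):
V_g = (1/(fρ)) |∂P/∂n| = 1.48×10⁻³ / (3.77×10⁻⁵ × 0.660) = 59.5 m/s
Converting: 59.5 m/s × 1.944 = 116 knots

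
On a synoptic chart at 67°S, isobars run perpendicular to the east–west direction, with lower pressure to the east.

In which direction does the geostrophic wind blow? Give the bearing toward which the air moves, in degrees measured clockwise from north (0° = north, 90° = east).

The pressure-gradient force points toward the east (bearing 090°).
Geostrophic balance: in the Southern Hemisphere the Coriolis force deflects motion to the left, so the geostrophic wind blows 90° to the left of the pressure-gradient force (low pressure on the right).
Rotating 090° by 90° counterclockwise gives 000° — the wind blows toward the north.

000°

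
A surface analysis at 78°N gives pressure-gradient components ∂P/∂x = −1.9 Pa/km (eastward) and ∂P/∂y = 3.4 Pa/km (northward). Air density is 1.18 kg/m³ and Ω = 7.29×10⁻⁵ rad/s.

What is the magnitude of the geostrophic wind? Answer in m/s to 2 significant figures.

Coriolis parameter at 78°N:
f = 2Ω sin φ = 2 × 7.29×10⁻⁵ × sin 78° = 1.43×10⁻⁴ s⁻¹
Component geostrophic relations (x east, y north):
u_g = −(1/(fρ)) ∂P/∂y,  v_g = (1/(fρ)) ∂P/∂x
u_g = −(3.4×10⁻³)/(1.43×10⁻⁴ × 1.18) = −20.2 m/s;  v_g = (−1.9×10⁻³)/(1.43×10⁻⁴ × 1.18) = −11.3 m/s
|V_g| = √(u_g² + v_g²) = 23.1 m/s

23 m/s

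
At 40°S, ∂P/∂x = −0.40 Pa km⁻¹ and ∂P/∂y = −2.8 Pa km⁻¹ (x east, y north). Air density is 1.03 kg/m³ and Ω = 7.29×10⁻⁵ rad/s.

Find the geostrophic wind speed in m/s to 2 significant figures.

29 m/s

Coriolis parameter at 40°S:
f = 2Ω sin φ = 2 × 7.29×10⁻⁵ × sin 40° = 9.37×10⁻⁵ s⁻¹
In the Southern Hemisphere f is negative: f = −9.37×10⁻⁵ s⁻¹.
Component geostrophic relations (x east, y north):
u_g = −(1/(fρ)) ∂P/∂y,  v_g = (1/(fρ)) ∂P/∂x
u_g = −(−2.8×10⁻³)/(−9.37×10⁻⁵ × 1.03) = −29.0 m/s;  v_g = (−0.40×10⁻³)/(−9.37×10⁻⁵ × 1.03) = 4.14 m/s
|V_g| = √(u_g² + v_g²) = 29.3 m/s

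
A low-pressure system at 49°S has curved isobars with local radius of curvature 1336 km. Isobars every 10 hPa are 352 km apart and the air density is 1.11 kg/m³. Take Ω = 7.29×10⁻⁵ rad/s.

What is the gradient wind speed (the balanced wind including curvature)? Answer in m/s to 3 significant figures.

20.4 m/s

Coriolis parameter at 49°S:
f = 2Ω sin φ = 2 × 7.29×10⁻⁵ × sin 49° = 1.10×10⁻⁴ s⁻¹
Pressure gradient: |∂P/∂n| = 1000 Pa / 352000 m = 2.84×10⁻³ Pa/m
Geostrophic speed: V_g = |∂P/∂n|/(fρ) = 2.84×10⁻³/(1.10×10⁻⁴ × 1.11) = 23.3 m/s
Around a low, centrifugal force acts outward with Coriolis, so pressure-gradient force balances both:
(1/ρ)|∂P/∂n| = fV + V²/R  →  V² + fR·V − fR·V_g = 0
With fR = 1.10×10⁻⁴ × 1336×10³ m = 147 m/s:
V = [−fR + √((fR)² + 4 fR V_g)]/2 = [−147 + √(147² + 4×147×23.3)]/2 = 20.4 m/s
Subgeostrophic (V < V_g = 23.3 m/s), as expected around a low.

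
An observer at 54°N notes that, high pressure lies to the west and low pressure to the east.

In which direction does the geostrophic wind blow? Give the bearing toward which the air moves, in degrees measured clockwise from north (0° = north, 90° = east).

The pressure-gradient force points toward the east (bearing 090°).
Geostrophic balance: in the Northern Hemisphere the Coriolis force deflects motion to the right, so the geostrophic wind blows 90° to the right of the pressure-gradient force (low pressure on the left).
Rotating 090° by 90° clockwise gives 180° — the wind blows toward the south.

180°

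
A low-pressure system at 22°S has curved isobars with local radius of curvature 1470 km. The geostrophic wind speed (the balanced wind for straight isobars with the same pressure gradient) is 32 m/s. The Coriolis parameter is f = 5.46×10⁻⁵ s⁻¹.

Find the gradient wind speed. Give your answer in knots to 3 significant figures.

Around a low, centrifugal force acts outward with Coriolis, so pressure-gradient force balances both:
(1/ρ)|∂P/∂n| = fV + V²/R  →  V² + fR·V − fR·V_g = 0
With fR = 5.46×10⁻⁵ × 1470×10³ m = 80.3 m/s:
V = [−fR + √((fR)² + 4 fR V_g)]/2 = [−80.3 + √(80.3² + 4×80.3×32)]/2 = 24.5 m/s
Subgeostrophic (V < V_g = 32 m/s), as expected around a low.
Converting: 24.5 m/s × 1.944 = 47.7 knots

47.7 knots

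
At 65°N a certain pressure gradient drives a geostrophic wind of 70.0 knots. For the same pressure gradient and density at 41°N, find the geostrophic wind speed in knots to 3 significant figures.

With the same pressure gradient and density, V_g ∝ 1/f ∝ 1/sin φ.
V₂ = V₁ · sin φ₁ / sin φ₂ = 70.0 × sin 65° / sin 41°
V₂ = 70.0 × 0.9063/0.6561 = 96.7 knots

96.7 knots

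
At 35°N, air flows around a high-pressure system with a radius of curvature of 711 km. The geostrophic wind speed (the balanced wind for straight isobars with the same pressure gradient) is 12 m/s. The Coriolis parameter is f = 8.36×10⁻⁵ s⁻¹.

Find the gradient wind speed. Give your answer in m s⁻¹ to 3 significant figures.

16.7 m s⁻¹

Around a high, pressure-gradient force acts outward with centrifugal, so Coriolis balances both:
fV = (1/ρ)|∂P/∂n| + V²/R  →  V² − fR·V + fR·V_g = 0
With fR = 8.36×10⁻⁵ × 711×10³ m = 59.4 m/s:
V = [fR − √((fR)² − 4 fR V_g)]/2 = [59.4 − √(59.4² − 4×59.4×12)]/2 = 16.7 m/s
Supergeostrophic (V > V_g = 12 m/s), as expected around a high.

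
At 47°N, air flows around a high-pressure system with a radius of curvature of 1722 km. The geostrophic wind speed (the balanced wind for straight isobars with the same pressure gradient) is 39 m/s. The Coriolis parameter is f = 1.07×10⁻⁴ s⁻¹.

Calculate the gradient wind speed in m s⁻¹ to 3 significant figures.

56.1 m s⁻¹

Around a high, pressure-gradient force acts outward with centrifugal, so Coriolis balances both:
fV = (1/ρ)|∂P/∂n| + V²/R  →  V² − fR·V + fR·V_g = 0
With fR = 1.07×10⁻⁴ × 1722×10³ m = 184 m/s:
V = [fR − √((fR)² − 4 fR V_g)]/2 = [184 − √(184² − 4×184×39)]/2 = 56.1 m/s
Supergeostrophic (V > V_g = 39 m/s), as expected around a high.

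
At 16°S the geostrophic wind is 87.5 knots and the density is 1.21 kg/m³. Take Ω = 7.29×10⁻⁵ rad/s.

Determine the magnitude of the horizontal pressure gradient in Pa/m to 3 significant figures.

Coriolis parameter at 16°S:
f = 2Ω sin φ = 2 × 7.29×10⁻⁵ × sin 16° = 4.02×10⁻⁵ s⁻¹
Wind speed in SI: 87.5 knots = 45.0 m/s
Geostrophic balance rearranged: |∂P/∂n| = f ρ V_g
|∂P/∂n| = 4.02×10⁻⁵ × 1.21 × 45.0 = 2.19×10⁻³ Pa/m

2.19×10⁻³ Pa/m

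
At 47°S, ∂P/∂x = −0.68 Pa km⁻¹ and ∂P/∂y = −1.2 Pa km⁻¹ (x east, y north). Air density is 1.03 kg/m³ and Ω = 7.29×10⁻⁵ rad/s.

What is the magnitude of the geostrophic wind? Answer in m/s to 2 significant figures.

13 m/s

Coriolis parameter at 47°S:
f = 2Ω sin φ = 2 × 7.29×10⁻⁵ × sin 47° = 1.07×10⁻⁴ s⁻¹
In the Southern Hemisphere f is negative: f = −1.07×10⁻⁴ s⁻¹.
Component geostrophic relations (x east, y north):
u_g = −(1/(fρ)) ∂P/∂y,  v_g = (1/(fρ)) ∂P/∂x
u_g = −(−1.2×10⁻³)/(−1.07×10⁻⁴ × 1.03) = −10.9 m/s;  v_g = (−0.68×10⁻³)/(−1.07×10⁻⁴ × 1.03) = 6.19 m/s
|V_g| = √(u_g² + v_g²) = 12.6 m/s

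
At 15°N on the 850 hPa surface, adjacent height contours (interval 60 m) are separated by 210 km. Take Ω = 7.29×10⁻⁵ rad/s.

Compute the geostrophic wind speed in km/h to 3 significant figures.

Coriolis parameter at 15°N:
f = 2Ω sin φ = 2 × 7.29×10⁻⁵ × sin 15° = 3.77×10⁻⁵ s⁻¹
Height gradient: |∂Z/∂n| = 60 m / 210000 m = 2.86×10⁻⁴
On a pressure surface, geostrophic balance gives V_g = (g/f)|∂Z/∂n|:
V_g = 9.81 × 2.86×10⁻⁴ / 3.77×10⁻⁵ = 74.3 m/s
Converting: 74.3 m/s × 3.6 = 267 km/h

267 km/h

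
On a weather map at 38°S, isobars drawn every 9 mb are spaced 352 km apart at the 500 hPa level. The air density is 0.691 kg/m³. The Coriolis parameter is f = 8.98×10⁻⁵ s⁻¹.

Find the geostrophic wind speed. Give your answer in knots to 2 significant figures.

80 knots

Pressure gradient: |∂P/∂n| = 900 Pa / 352000 m = 2.56×10⁻³ Pa/m
Geostrophic balance (pressure-gradient force = Coriolis force):
V_g = (1/(fρ)) |∂P/∂n| = 2.56×10⁻³ / (8.98×10⁻⁵ × 0.691) = 41.2 m/s
Converting: 41.2 m/s × 1.944 = 80 knots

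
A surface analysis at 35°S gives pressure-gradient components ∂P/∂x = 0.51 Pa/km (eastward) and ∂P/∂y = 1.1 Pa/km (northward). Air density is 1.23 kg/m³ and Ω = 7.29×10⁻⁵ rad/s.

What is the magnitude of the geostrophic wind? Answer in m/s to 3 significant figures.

Coriolis parameter at 35°S:
f = 2Ω sin φ = 2 × 7.29×10⁻⁵ × sin 35° = 8.36×10⁻⁵ s⁻¹
In the Southern Hemisphere f is negative: f = −8.36×10⁻⁵ s⁻¹.
Component geostrophic relations (x east, y north):
u_g = −(1/(fρ)) ∂P/∂y,  v_g = (1/(fρ)) ∂P/∂x
u_g = −(1.1×10⁻³)/(−8.36×10⁻⁵ × 1.23) = 10.7 m/s;  v_g = (0.51×10⁻³)/(−8.36×10⁻⁵ × 1.23) = −4.96 m/s
|V_g| = √(u_g² + v_g²) = 11.8 m/s

11.8 m/s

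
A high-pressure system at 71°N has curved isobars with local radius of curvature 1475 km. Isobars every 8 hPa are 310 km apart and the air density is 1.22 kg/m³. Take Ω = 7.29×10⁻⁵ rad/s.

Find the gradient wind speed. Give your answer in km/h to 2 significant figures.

Coriolis parameter at 71°N:
f = 2Ω sin φ = 2 × 7.29×10⁻⁵ × sin 71° = 1.38×10⁻⁴ s⁻¹
Pressure gradient: |∂P/∂n| = 800 Pa / 310000 m = 2.58×10⁻³ Pa/m
Geostrophic speed: V_g = |∂P/∂n|/(fρ) = 2.58×10⁻³/(1.38×10⁻⁴ × 1.22) = 15.3 m/s
Around a high, pressure-gradient force acts outward with centrifugal, so Coriolis balances both:
fV = (1/ρ)|∂P/∂n| + V²/R  →  V² − fR·V + fR·V_g = 0
With fR = 1.38×10⁻⁴ × 1475×10³ m = 203 m/s:
V = [fR − √((fR)² − 4 fR V_g)]/2 = [203 − √(203² − 4×203×15.3)]/2 = 16.7 m/s
Supergeostrophic (V > V_g = 15.3 m/s), as expected around a high.
Converting: 16.7 m/s × 3.6 = 60 km/h

60 km/h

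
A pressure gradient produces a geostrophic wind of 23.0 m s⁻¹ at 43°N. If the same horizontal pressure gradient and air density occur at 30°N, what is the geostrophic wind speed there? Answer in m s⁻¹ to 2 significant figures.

31 m s⁻¹

With the same pressure gradient and density, V_g ∝ 1/f ∝ 1/sin φ.
V₂ = V₁ · sin φ₁ / sin φ₂ = 23.0 × sin 43° / sin 30°
V₂ = 23.0 × 0.6820/0.5000 = 31 m s⁻¹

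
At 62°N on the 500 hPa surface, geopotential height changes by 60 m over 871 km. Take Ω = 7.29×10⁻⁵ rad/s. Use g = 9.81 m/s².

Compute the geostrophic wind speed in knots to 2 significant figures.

Coriolis parameter at 62°N:
f = 2Ω sin φ = 2 × 7.29×10⁻⁵ × sin 62° = 1.29×10⁻⁴ s⁻¹
Height gradient: |∂Z/∂n| = 60 m / 871000 m = 6.89×10⁻⁵
On a pressure surface, geostrophic balance gives V_g = (g/f)|∂Z/∂n|:
V_g = 9.81 × 6.89×10⁻⁵ / 1.29×10⁻⁴ = 5.25 m/s
Converting: 5.25 m/s × 1.944 = 10 knots

10 knots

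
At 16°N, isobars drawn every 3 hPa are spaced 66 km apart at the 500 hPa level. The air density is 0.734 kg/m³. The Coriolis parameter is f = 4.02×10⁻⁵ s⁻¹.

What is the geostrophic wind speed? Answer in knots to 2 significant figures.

300 knots

Pressure gradient: |∂P/∂n| = 300 Pa / 66000 m = 4.55×10⁻³ Pa/m
Geostrophic balance (pressure-gradient force = Coriolis force):
V_g = (1/(fρ)) |∂P/∂n| = 4.55×10⁻³ / (4.02×10⁻⁵ × 0.734) = 154 m/s
Converting: 154 m/s × 1.944 = 300 knots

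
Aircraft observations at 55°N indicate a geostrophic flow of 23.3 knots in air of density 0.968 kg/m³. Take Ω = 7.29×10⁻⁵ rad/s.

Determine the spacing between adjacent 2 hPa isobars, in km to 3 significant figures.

144 km

Coriolis parameter at 55°N:
f = 2Ω sin φ = 2 × 7.29×10⁻⁵ × sin 55° = 1.19×10⁻⁴ s⁻¹
Wind speed in SI: 23.3 knots = 12.0 m/s
Geostrophic balance rearranged: |∂P/∂n| = f ρ V_g
|∂P/∂n| = 1.19×10⁻⁴ × 0.968 × 12.0 = 1.39×10⁻³ Pa/m
Isobar spacing: Δn = ΔP/|∂P/∂n| = 200 Pa / 1.39×10⁻³ Pa/m = 144324 m ≈ 144 km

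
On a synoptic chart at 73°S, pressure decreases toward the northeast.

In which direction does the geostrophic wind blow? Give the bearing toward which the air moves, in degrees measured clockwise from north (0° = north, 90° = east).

315°

The pressure-gradient force points toward the northeast (bearing 045°).
Geostrophic balance: in the Southern Hemisphere the Coriolis force deflects motion to the left, so the geostrophic wind blows 90° to the left of the pressure-gradient force (low pressure on the right).
Rotating 045° by 90° counterclockwise gives 315° — the wind blows toward the northwest.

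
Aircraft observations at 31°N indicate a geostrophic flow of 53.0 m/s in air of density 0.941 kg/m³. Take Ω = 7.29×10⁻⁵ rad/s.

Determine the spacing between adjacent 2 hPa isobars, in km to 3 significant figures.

53.4 km

Coriolis parameter at 31°N:
f = 2Ω sin φ = 2 × 7.29×10⁻⁵ × sin 31° = 7.51×10⁻⁵ s⁻¹
Geostrophic balance rearranged: |∂P/∂n| = f ρ V_g
|∂P/∂n| = 7.51×10⁻⁵ × 0.941 × 53.0 = 3.75×10⁻³ Pa/m
Isobar spacing: Δn = ΔP/|∂P/∂n| = 200 Pa / 3.75×10⁻³ Pa/m = 53403 m ≈ 53.4 km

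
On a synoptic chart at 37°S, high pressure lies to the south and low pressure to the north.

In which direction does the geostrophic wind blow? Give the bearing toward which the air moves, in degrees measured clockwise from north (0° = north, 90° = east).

270°

The pressure-gradient force points toward the north (bearing 000°).
Geostrophic balance: in the Southern Hemisphere the Coriolis force deflects motion to the left, so the geostrophic wind blows 90° to the left of the pressure-gradient force (low pressure on the right).
Rotating 000° by 90° counterclockwise gives 270° — the wind blows toward the west.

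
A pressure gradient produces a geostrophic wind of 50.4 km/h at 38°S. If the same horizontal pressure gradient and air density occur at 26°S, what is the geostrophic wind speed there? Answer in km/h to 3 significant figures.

70.8 km/h

With the same pressure gradient and density, V_g ∝ 1/f ∝ 1/sin φ.
V₂ = V₁ · sin φ₁ / sin φ₂ = 50.4 × sin 38° / sin 26°
V₂ = 50.4 × 0.6157/0.4384 = 70.8 km/h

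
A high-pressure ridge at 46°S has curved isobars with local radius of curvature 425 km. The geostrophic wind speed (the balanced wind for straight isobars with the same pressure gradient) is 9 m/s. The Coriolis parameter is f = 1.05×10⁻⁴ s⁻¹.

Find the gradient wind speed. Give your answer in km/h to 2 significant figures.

45 km/h

Around a high, pressure-gradient force acts outward with centrifugal, so Coriolis balances both:
fV = (1/ρ)|∂P/∂n| + V²/R  →  V² − fR·V + fR·V_g = 0
With fR = 1.05×10⁻⁴ × 425×10³ m = 44.6 m/s:
V = [fR − √((fR)² − 4 fR V_g)]/2 = [44.6 − √(44.6² − 4×44.6×9)]/2 = 12.5 m/s
Supergeostrophic (V > V_g = 9 m/s), as expected around a high.
Converting: 12.5 m/s × 3.6 = 45 km/h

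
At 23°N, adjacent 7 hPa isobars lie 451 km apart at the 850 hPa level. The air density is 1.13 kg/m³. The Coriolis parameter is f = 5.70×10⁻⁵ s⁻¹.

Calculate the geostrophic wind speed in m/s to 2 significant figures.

Pressure gradient: |∂P/∂n| = 700 Pa / 451000 m = 1.55×10⁻³ Pa/m
Geostrophic balance (pressure-gradient force = Coriolis force):
V_g = (1/(fρ)) |∂P/∂n| = 1.55×10⁻³ / (5.70×10⁻⁵ × 1.13) = 24.1 m/s

24 m/s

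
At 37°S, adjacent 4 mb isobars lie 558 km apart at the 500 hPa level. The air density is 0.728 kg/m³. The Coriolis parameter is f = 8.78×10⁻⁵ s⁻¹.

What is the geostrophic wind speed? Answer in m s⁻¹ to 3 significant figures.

Pressure gradient: |∂P/∂n| = 400 Pa / 558000 m = 7.17×10⁻⁴ Pa/m
Geostrophic balance (pressure-gradient force = Coriolis force):
V_g = (1/(fρ)) |∂P/∂n| = 7.17×10⁻⁴ / (8.78×10⁻⁵ × 0.728) = 11.2 m/s

11.2 m s⁻¹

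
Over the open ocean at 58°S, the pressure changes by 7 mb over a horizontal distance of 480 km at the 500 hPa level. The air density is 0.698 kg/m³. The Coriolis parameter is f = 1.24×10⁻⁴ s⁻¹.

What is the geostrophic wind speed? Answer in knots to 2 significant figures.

Pressure gradient: |∂P/∂n| = 700 Pa / 480000 m = 1.46×10⁻³ Pa/m
Geostrophic balance (pressure-gradient force = Coriolis force):
V_g = (1/(fρ)) |∂P/∂n| = 1.46×10⁻³ / (1.24×10⁻⁴ × 0.698) = 16.8 m/s
Converting: 16.8 m/s × 1.944 = 33 knots

33 knots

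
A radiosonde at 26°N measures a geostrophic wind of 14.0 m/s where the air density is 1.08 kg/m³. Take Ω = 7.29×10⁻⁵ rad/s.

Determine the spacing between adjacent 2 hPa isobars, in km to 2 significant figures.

Coriolis parameter at 26°N:
f = 2Ω sin φ = 2 × 7.29×10⁻⁵ × sin 26° = 6.39×10⁻⁵ s⁻¹
Geostrophic balance rearranged: |∂P/∂n| = f ρ V_g
|∂P/∂n| = 6.39×10⁻⁵ × 1.08 × 14.0 = 9.66×10⁻⁴ Pa/m
Isobar spacing: Δn = ΔP/|∂P/∂n| = 200 Pa / 9.66×10⁻⁴ Pa/m = 206956 m ≈ 210 km

210 km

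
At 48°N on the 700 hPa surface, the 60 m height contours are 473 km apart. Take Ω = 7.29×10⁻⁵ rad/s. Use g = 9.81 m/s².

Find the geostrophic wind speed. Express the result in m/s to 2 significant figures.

11 m/s

Coriolis parameter at 48°N:
f = 2Ω sin φ = 2 × 7.29×10⁻⁵ × sin 48° = 1.08×10⁻⁴ s⁻¹
Height gradient: |∂Z/∂n| = 60 m / 473000 m = 1.27×10⁻⁴
On a pressure surface, geostrophic balance gives V_g = (g/f)|∂Z/∂n|:
V_g = 9.81 × 1.27×10⁻⁴ / 1.08×10⁻⁴ = 11.5 m/s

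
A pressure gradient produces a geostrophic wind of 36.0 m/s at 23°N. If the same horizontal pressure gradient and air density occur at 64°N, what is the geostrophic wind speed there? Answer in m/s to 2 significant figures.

With the same pressure gradient and density, V_g ∝ 1/f ∝ 1/sin φ.
V₂ = V₁ · sin φ₁ / sin φ₂ = 36.0 × sin 23° / sin 64°
V₂ = 36.0 × 0.3907/0.8988 = 16 m/s

16 m/s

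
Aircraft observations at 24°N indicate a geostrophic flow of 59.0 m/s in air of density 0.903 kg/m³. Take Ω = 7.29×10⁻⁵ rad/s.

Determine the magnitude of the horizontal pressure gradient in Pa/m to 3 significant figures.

Coriolis parameter at 24°N:
f = 2Ω sin φ = 2 × 7.29×10⁻⁵ × sin 24° = 5.93×10⁻⁵ s⁻¹
Geostrophic balance rearranged: |∂P/∂n| = f ρ V_g
|∂P/∂n| = 5.93×10⁻⁵ × 0.903 × 59.0 = 3.16×10⁻³ Pa/m

3.16×10⁻³ Pa/m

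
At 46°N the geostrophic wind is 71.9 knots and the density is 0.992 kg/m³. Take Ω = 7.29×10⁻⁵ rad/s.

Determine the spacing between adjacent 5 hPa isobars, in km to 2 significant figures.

Coriolis parameter at 46°N:
f = 2Ω sin φ = 2 × 7.29×10⁻⁵ × sin 46° = 1.05×10⁻⁴ s⁻¹
Wind speed in SI: 71.9 knots = 37.0 m/s
Geostrophic balance rearranged: |∂P/∂n| = f ρ V_g
|∂P/∂n| = 1.05×10⁻⁴ × 0.992 × 37.0 = 3.85×10⁻³ Pa/m
Isobar spacing: Δn = ΔP/|∂P/∂n| = 500 Pa / 3.85×10⁻³ Pa/m = 129927 m ≈ 130 km

130 km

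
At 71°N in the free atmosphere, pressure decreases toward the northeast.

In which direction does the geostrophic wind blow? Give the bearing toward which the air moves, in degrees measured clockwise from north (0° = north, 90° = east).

135°

The pressure-gradient force points toward the northeast (bearing 045°).
Geostrophic balance: in the Northern Hemisphere the Coriolis force deflects motion to the right, so the geostrophic wind blows 90° to the right of the pressure-gradient force (low pressure on the left).
Rotating 045° by 90° clockwise gives 135° — the wind blows toward the southeast.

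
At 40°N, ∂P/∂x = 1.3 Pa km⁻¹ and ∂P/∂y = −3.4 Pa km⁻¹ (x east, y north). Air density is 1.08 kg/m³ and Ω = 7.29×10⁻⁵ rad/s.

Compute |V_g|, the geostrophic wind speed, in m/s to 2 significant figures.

Coriolis parameter at 40°N:
f = 2Ω sin φ = 2 × 7.29×10⁻⁵ × sin 40° = 9.37×10⁻⁵ s⁻¹
Component geostrophic relations (x east, y north):
u_g = −(1/(fρ)) ∂P/∂y,  v_g = (1/(fρ)) ∂P/∂x
u_g = −(−3.4×10⁻³)/(9.37×10⁻⁵ × 1.08) = 33.6 m/s;  v_g = (1.3×10⁻³)/(9.37×10⁻⁵ × 1.08) = 12.8 m/s
|V_g| = √(u_g² + v_g²) = 36.0 m/s

36 m/s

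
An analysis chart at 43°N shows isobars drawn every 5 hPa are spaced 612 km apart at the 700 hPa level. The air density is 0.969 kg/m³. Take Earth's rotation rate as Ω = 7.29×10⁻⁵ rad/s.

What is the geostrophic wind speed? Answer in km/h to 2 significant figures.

Coriolis parameter at 43°N:
f = 2Ω sin φ = 2 × 7.29×10⁻⁵ × sin 43° = 9.94×10⁻⁵ s⁻¹
Pressure gradient: |∂P/∂n| = 500 Pa / 612000 m = 8.17×10⁻⁴ Pa/m
Geostrophic balance (pressure-gradient force = Coriolis force):
V_g = (1/(fρ)) |∂P/∂n| = 8.17×10⁻⁴ / (9.94×10⁻⁵ × 0.969) = 8.48 m/s
Converting: 8.48 m/s × 3.6 = 31 km/h

31 km/h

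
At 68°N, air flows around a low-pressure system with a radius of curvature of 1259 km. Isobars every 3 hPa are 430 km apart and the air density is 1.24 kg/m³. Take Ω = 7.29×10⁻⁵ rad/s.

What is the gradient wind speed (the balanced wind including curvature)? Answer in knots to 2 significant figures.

7.9 knots

Coriolis parameter at 68°N:
f = 2Ω sin φ = 2 × 7.29×10⁻⁵ × sin 68° = 1.35×10⁻⁴ s⁻¹
Pressure gradient: |∂P/∂n| = 300 Pa / 430000 m = 6.98×10⁻⁴ Pa/m
Geostrophic speed: V_g = |∂P/∂n|/(fρ) = 6.98×10⁻⁴/(1.35×10⁻⁴ × 1.24) = 4.16 m/s
Around a low, centrifugal force acts outward with Coriolis, so pressure-gradient force balances both:
(1/ρ)|∂P/∂n| = fV + V²/R  →  V² + fR·V − fR·V_g = 0
With fR = 1.35×10⁻⁴ × 1259×10³ m = 170 m/s:
V = [−fR + √((fR)² + 4 fR V_g)]/2 = [−170 + √(170² + 4×170×4.16)]/2 = 4.06 m/s
Subgeostrophic (V < V_g = 4.16 m/s), as expected around a low.
Converting: 4.06 m/s × 1.944 = 7.9 knots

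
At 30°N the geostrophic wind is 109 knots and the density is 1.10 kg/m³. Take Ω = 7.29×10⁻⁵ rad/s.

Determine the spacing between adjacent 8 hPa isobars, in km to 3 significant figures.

178 km

Coriolis parameter at 30°N:
f = 2Ω sin φ = 2 × 7.29×10⁻⁵ × sin 30° = 7.29×10⁻⁵ s⁻¹
Wind speed in SI: 109 knots = 56.1 m/s
Geostrophic balance rearranged: |∂P/∂n| = f ρ V_g
|∂P/∂n| = 7.29×10⁻⁵ × 1.10 × 56.1 = 4.50×10⁻³ Pa/m
Isobar spacing: Δn = ΔP/|∂P/∂n| = 800 Pa / 4.50×10⁻³ Pa/m = 177912 m ≈ 178 km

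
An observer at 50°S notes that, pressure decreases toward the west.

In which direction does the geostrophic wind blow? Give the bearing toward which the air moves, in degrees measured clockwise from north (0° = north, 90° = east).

The pressure-gradient force points toward the west (bearing 270°).
Geostrophic balance: in the Southern Hemisphere the Coriolis force deflects motion to the left, so the geostrophic wind blows 90° to the left of the pressure-gradient force (low pressure on the right).
Rotating 270° by 90° counterclockwise gives 180° — the wind blows toward the south.

180°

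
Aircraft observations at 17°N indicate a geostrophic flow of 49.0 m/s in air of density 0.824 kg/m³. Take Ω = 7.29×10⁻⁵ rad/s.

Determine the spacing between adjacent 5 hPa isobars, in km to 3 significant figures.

Coriolis parameter at 17°N:
f = 2Ω sin φ = 2 × 7.29×10⁻⁵ × sin 17° = 4.26×10⁻⁵ s⁻¹
Geostrophic balance rearranged: |∂P/∂n| = f ρ V_g
|∂P/∂n| = 4.26×10⁻⁵ × 0.824 × 49.0 = 1.72×10⁻³ Pa/m
Isobar spacing: Δn = ΔP/|∂P/∂n| = 500 Pa / 1.72×10⁻³ Pa/m = 290505 m ≈ 291 km

291 km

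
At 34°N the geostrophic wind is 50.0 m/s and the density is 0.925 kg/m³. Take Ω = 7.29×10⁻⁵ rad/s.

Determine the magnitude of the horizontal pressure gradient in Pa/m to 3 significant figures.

3.77×10⁻³ Pa/m

Coriolis parameter at 34°N:
f = 2Ω sin φ = 2 × 7.29×10⁻⁵ × sin 34° = 8.15×10⁻⁵ s⁻¹
Geostrophic balance rearranged: |∂P/∂n| = f ρ V_g
|∂P/∂n| = 8.15×10⁻⁵ × 0.925 × 50.0 = 3.77×10⁻³ Pa/m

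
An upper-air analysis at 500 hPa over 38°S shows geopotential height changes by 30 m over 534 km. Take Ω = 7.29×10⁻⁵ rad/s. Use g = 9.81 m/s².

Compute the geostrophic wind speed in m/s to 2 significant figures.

6.1 m/s

Coriolis parameter at 38°S:
f = 2Ω sin φ = 2 × 7.29×10⁻⁵ × sin 38° = 8.98×10⁻⁵ s⁻¹
Height gradient: |∂Z/∂n| = 30 m / 534000 m = 5.62×10⁻⁵
On a pressure surface, geostrophic balance gives V_g = (g/f)|∂Z/∂n|:
V_g = 9.81 × 5.62×10⁻⁵ / 8.98×10⁻⁵ = 6.14 m/s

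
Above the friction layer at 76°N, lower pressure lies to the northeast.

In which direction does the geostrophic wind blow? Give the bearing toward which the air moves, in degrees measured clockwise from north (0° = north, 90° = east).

The pressure-gradient force points toward the northeast (bearing 045°).
Geostrophic balance: in the Northern Hemisphere the Coriolis force deflects motion to the right, so the geostrophic wind blows 90° to the right of the pressure-gradient force (low pressure on the left).
Rotating 045° by 90° clockwise gives 135° — the wind blows toward the southeast.

135°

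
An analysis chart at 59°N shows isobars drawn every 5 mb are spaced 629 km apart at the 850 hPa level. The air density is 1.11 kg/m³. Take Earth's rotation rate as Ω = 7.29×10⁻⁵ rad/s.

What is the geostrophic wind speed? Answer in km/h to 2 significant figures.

21 km/h

Coriolis parameter at 59°N:
f = 2Ω sin φ = 2 × 7.29×10⁻⁵ × sin 59° = 1.25×10⁻⁴ s⁻¹
Pressure gradient: |∂P/∂n| = 500 Pa / 629000 m = 7.95×10⁻⁴ Pa/m
Geostrophic balance (pressure-gradient force = Coriolis force):
V_g = (1/(fρ)) |∂P/∂n| = 7.95×10⁻⁴ / (1.25×10⁻⁴ × 1.11) = 5.73 m/s
Converting: 5.73 m/s × 3.6 = 21 km/h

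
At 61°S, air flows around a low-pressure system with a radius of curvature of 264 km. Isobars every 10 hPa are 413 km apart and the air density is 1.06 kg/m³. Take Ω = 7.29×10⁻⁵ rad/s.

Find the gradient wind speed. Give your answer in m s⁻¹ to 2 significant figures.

13 m s⁻¹

Coriolis parameter at 61°S:
f = 2Ω sin φ = 2 × 7.29×10⁻⁵ × sin 61° = 1.28×10⁻⁴ s⁻¹
Pressure gradient: |∂P/∂n| = 1000 Pa / 413000 m = 2.42×10⁻³ Pa/m
Geostrophic speed: V_g = |∂P/∂n|/(fρ) = 2.42×10⁻³/(1.28×10⁻⁴ × 1.06) = 17.9 m/s
Around a low, centrifugal force acts outward with Coriolis, so pressure-gradient force balances both:
(1/ρ)|∂P/∂n| = fV + V²/R  →  V² + fR·V − fR·V_g = 0
With fR = 1.28×10⁻⁴ × 264×10³ m = 33.7 m/s:
V = [−fR + √((fR)² + 4 fR V_g)]/2 = [−33.7 + √(33.7² + 4×33.7×17.9)]/2 = 12.9 m/s
Subgeostrophic (V < V_g = 17.9 m/s), as expected around a low.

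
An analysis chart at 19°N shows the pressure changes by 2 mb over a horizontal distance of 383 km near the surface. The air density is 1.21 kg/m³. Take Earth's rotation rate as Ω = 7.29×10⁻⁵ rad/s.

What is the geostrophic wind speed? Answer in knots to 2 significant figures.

Coriolis parameter at 19°N:
f = 2Ω sin φ = 2 × 7.29×10⁻⁵ × sin 19° = 4.75×10⁻⁵ s⁻¹
Pressure gradient: |∂P/∂n| = 200 Pa / 383000 m = 5.22×10⁻⁴ Pa/m
Geostrophic balance (pressure-gradient force = Coriolis force):
V_g = (1/(fρ)) |∂P/∂n| = 5.22×10⁻⁴ / (4.75×10⁻⁵ × 1.21) = 9.09 m/s
Converting: 9.09 m/s × 1.944 = 18 knots

18 knots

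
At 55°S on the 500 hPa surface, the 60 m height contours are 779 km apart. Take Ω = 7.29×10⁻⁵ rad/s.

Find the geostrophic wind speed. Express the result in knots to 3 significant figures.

Coriolis parameter at 55°S:
f = 2Ω sin φ = 2 × 7.29×10⁻⁵ × sin 55° = 1.19×10⁻⁴ s⁻¹
Height gradient: |∂Z/∂n| = 60 m / 779000 m = 7.70×10⁻⁵
On a pressure surface, geostrophic balance gives V_g = (g/f)|∂Z/∂n|:
V_g = 9.81 × 7.70×10⁻⁵ / 1.19×10⁻⁴ = 6.33 m/s
Converting: 6.33 m/s × 1.944 = 12.3 knots

12.3 knots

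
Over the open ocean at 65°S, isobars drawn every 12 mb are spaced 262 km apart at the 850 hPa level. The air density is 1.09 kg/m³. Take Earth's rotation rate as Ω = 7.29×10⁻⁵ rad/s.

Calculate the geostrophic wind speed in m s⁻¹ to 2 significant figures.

32 m s⁻¹

Coriolis parameter at 65°S:
f = 2Ω sin φ = 2 × 7.29×10⁻⁵ × sin 65° = 1.32×10⁻⁴ s⁻¹
Pressure gradient: |∂P/∂n| = 1200 Pa / 262000 m = 4.58×10⁻³ Pa/m
Geostrophic balance (pressure-gradient force = Coriolis force):
V_g = (1/(fρ)) |∂P/∂n| = 4.58×10⁻³ / (1.32×10⁻⁴ × 1.09) = 31.8 m/s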